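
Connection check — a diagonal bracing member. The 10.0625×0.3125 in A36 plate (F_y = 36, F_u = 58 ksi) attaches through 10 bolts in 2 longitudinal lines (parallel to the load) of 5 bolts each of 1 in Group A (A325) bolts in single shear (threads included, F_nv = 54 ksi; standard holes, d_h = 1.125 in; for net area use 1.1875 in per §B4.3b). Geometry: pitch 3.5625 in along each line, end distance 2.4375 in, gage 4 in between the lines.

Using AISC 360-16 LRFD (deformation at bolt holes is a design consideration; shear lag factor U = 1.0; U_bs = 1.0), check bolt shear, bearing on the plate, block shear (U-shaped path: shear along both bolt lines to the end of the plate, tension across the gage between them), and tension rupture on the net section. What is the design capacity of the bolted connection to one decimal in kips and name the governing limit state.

104.5 kips (net-section rupture governs)

Bolt shear: A_b = π(1)²/4 = 0.7854 in². φR_n = 0.75 × 54 × 0.7854 × 10 × 1 = 318.1 kips.
Bearing (0.3125 in plate, F_u = 58 ksi): end bolts L_c = 2.4375 − 1.125/2 = 1.875, R_n = min(1.2×1.875×0.3125×58, 2.4×1×0.3125×58) = 40.781 kips/bolt; interior L_c = 3.5625 − 1.125 = 2.4375, R_n = 43.5 kips/bolt. φR_n = 0.75 × (2×40.781 + 8×43.5) = 322.2 kips.
Block shear: shear path 2×[2.4375+4×3.5625] = 2×16.6875 in, A_gv = 10.43, A_nv = 2×(16.6875 − 4.5×1.1875)×0.3125 = 7.0898 in²; tension across gage: (4 − 1×1.1875)×0.3125 = 0.87891 in². R_n = min(0.6×58×7.0898, 0.6×36×10.43) + 1.0×58×0.87891 = min(246.73, 225.29) + 50.977 = 276.27 kips. φR_n = 0.75 × 276.27 = 207.2 kips.
Tension rupture (net): A_n = (10.0625 − 2×1.1875)×0.3125 = 2.4023 in² (U = 1.0, A_e = A_n). φR_n = 0.75 × 58 × 2.4023 = 104.5 kips.
Governing: min(318.1, 322.2, 207.2, 104.5) = 104.5 kips → net-section rupture.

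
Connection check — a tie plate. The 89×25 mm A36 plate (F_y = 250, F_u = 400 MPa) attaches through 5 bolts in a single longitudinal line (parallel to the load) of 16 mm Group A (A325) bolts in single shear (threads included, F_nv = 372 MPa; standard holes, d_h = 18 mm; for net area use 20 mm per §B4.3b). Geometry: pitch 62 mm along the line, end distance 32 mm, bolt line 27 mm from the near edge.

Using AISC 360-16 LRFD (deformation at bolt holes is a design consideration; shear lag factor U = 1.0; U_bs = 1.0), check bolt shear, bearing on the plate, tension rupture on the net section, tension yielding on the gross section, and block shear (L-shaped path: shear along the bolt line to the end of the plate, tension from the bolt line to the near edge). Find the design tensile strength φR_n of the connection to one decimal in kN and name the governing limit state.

280.5 kN (bolt shear governs)

Bolt shear: A_b = π(16)²/4 = 201.06 mm². φR_n = 0.75 × 372 × 201.06 × 5 × 1 = 280.5 kN.
Bearing (25 mm plate, F_u = 400 MPa): end bolts L_c = 32 − 18/2 = 23, R_n = min(1.2×23×25×400, 2.4×16×25×400) = 276 kN/bolt; interior L_c = 62 − 18 = 44, R_n = 384 kN/bolt. φR_n = 0.75 × (1×276 + 4×384) = 1359.0 kN.
Tension rupture (net): A_n = (89 − 1×20)×25 = 1725 mm² (U = 1.0, A_e = A_n). φR_n = 0.75 × 400 × 1725 = 517.5 kN.
Tension yield (gross): A_g = 89×25 = 2225 mm². φR_n = 0.90 × 250 × 2225 = 500.6 kN.
Block shear: shear path 1×[32+4×62] = 1×280 mm, A_gv = 7000, A_nv = 1×(280 − 4.5×20)×25 = 4750 mm²; tension to near edge: (27 − 0.5×20)×25 = 425 mm². R_n = min(0.6×400×4750, 0.6×250×7000) + 1.0×400×425 = min(1140, 1050) + 170 = 1220 kN. φR_n = 0.75 × 1220 = 915.0 kN.
Governing: min(280.5, 1359.0, 517.5, 500.6, 915.0) = 280.5 kN → bolt shear.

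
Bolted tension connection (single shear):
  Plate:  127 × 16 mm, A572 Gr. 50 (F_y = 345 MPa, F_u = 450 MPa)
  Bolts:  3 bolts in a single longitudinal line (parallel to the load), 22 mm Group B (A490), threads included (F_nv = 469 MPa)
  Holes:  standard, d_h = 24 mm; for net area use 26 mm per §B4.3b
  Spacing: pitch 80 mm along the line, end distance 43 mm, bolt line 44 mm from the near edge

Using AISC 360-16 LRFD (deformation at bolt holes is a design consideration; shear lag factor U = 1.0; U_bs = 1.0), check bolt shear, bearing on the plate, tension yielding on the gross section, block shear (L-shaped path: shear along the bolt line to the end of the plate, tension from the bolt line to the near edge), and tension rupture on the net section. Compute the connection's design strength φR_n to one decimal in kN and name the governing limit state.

401.1 kN (bolt shear governs)

Bolt shear: A_b = π(22)²/4 = 380.13 mm². φR_n = 0.75 × 469 × 380.13 × 3 × 1 = 401.1 kN.
Bearing (16 mm plate, F_u = 450 MPa): end bolts L_c = 43 − 24/2 = 31, R_n = min(1.2×31×16×450, 2.4×22×16×450) = 267.84 kN/bolt; interior L_c = 80 − 24 = 56, R_n = 380.16 kN/bolt. φR_n = 0.75 × (1×267.84 + 2×380.16) = 771.1 kN.
Tension yield (gross): A_g = 127×16 = 2032 mm². φR_n = 0.90 × 345 × 2032 = 630.9 kN.
Block shear: shear path 1×[43+2×80] = 1×203 mm, A_gv = 3248, A_nv = 1×(203 − 2.5×26)×16 = 2208 mm²; tension to near edge: (44 − 0.5×26)×16 = 496 mm². R_n = min(0.6×450×2208, 0.6×345×3248) + 1.0×450×496 = min(596.16, 672.34) + 223.2 = 819.36 kN. φR_n = 0.75 × 819.36 = 614.5 kN.
Tension rupture (net): A_n = (127 − 1×26)×16 = 1616 mm² (U = 1.0, A_e = A_n). φR_n = 0.75 × 450 × 1616 = 545.4 kN.
Governing: min(401.1, 771.1, 630.9, 614.5, 545.4) = 401.1 kN → bolt shear.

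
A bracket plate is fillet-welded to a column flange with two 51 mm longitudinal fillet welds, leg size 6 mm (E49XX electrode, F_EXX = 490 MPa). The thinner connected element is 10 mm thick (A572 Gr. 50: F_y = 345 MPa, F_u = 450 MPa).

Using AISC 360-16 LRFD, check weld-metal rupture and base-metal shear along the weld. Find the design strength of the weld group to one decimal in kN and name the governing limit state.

95.4 kN (weld metal governs)

Weld metal: throat = 0.707×6 = 4.242 mm, L = 2×51 = 102 mm. φR_n = 0.75 × 0.6 × 490 × 4.242 × 102 = 95.4 kN.
Base metal shear (10 mm plate): yield φR_n = 1.0×0.6×345×10×102 = 211.1 kN; rupture φR_n = 0.75×0.6×450×10×102 = 206.6 kN; take 206.6 kN (rupture).
Governing: min(95.4, 206.6) = 95.4 kN → weld metal.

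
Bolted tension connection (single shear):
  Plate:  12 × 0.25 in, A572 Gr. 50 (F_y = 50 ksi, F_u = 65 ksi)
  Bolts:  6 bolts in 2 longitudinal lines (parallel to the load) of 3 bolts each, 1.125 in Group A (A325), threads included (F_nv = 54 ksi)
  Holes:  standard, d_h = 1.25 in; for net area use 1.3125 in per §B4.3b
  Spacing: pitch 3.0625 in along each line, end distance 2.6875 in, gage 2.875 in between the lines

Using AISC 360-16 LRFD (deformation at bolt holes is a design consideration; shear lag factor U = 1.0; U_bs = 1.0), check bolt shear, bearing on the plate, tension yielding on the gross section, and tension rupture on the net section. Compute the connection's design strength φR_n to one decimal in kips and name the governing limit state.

114.3 kips (net-section rupture governs)

Bolt shear: A_b = π(1.125)²/4 = 0.99402 in². φR_n = 0.75 × 54 × 0.99402 × 6 × 1 = 241.5 kips.
Bearing (0.25 in plate, F_u = 65 ksi): end bolts L_c = 2.6875 − 1.25/2 = 2.0625, R_n = min(1.2×2.0625×0.25×65, 2.4×1.125×0.25×65) = 40.219 kips/bolt; interior L_c = 3.0625 − 1.25 = 1.8125, R_n = 35.344 kips/bolt. φR_n = 0.75 × (2×40.219 + 4×35.344) = 166.4 kips.
Tension yield (gross): A_g = 12×0.25 = 3 in². φR_n = 0.90 × 50 × 3 = 135.0 kips.
Tension rupture (net): A_n = (12 − 2×1.3125)×0.25 = 2.3438 in² (U = 1.0, A_e = A_n). φR_n = 0.75 × 65 × 2.3438 = 114.3 kips.
Governing: min(241.5, 166.4, 135.0, 114.3) = 114.3 kips → net-section rupture.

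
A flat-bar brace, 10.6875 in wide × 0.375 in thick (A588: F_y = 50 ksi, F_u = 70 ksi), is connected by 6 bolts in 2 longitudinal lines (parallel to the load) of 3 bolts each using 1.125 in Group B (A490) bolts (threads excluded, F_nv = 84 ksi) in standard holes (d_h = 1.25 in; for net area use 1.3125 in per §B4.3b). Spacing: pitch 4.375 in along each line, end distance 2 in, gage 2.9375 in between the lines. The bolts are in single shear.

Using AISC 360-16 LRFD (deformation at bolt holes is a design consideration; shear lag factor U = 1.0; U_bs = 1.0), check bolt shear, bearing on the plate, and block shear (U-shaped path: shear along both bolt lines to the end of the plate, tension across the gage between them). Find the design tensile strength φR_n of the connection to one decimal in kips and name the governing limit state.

Bolt shear: A_b = π(1.125)²/4 = 0.99402 in². φR_n = 0.75 × 84 × 0.99402 × 6 × 1 = 375.7 kips.
Bearing (0.375 in plate, F_u = 70 ksi): end bolts L_c = 2 − 1.25/2 = 1.375, R_n = min(1.2×1.375×0.375×70, 2.4×1.125×0.375×70) = 43.313 kips/bolt; interior L_c = 4.375 − 1.25 = 3.125, R_n = 70.875 kips/bolt. φR_n = 0.75 × (2×43.313 + 4×70.875) = 277.6 kips.
Block shear: shear path 2×[2+2×4.375] = 2×10.75 in, A_gv = 8.0625, A_nv = 2×(10.75 − 2.5×1.3125)×0.375 = 5.6016 in²; tension across gage: (2.9375 − 1×1.3125)×0.375 = 0.60938 in². R_n = min(0.6×70×5.6016, 0.6×50×8.0625) + 1.0×70×0.60938 = min(235.27, 241.88) + 42.657 = 277.93 kips. φR_n = 0.75 × 277.93 = 208.4 kips.
Governing: min(375.7, 277.6, 208.4) = 208.4 kips → block shear.

208.4 kips (block shear governs)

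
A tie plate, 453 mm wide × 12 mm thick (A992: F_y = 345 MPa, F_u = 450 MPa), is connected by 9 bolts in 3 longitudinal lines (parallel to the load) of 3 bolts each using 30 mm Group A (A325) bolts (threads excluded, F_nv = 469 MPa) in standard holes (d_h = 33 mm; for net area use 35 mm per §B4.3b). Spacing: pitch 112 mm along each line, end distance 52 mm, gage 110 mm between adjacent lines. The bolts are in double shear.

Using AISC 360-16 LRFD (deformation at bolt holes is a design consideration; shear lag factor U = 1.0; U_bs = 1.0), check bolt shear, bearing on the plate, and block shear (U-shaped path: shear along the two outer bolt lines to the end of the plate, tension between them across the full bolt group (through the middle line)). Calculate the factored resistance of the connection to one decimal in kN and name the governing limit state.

1523.6 kN (block shear governs)

Bolt shear: A_b = π(30)²/4 = 706.86 mm². φR_n = 0.75 × 469 × 706.86 × 9 × 2 = 4475.5 kN.
Bearing (12 mm plate, F_u = 450 MPa): end bolts L_c = 52 − 33/2 = 35.5, R_n = min(1.2×35.5×12×450, 2.4×30×12×450) = 230.04 kN/bolt; interior L_c = 112 − 33 = 79, R_n = 388.8 kN/bolt. φR_n = 0.75 × (3×230.04 + 6×388.8) = 2267.2 kN.
Block shear: shear path 2×[52+2×112] = 2×276 mm, A_gv = 6624, A_nv = 2×(276 − 2.5×35)×12 = 4524 mm²; tension across gage: (220 − 2×35)×12 = 1800 mm². R_n = min(0.6×450×4524, 0.6×345×6624) + 1.0×450×1800 = min(1221.5, 1371.2) + 810 = 2031.5 kN. φR_n = 0.75 × 2031.5 = 1523.6 kN.
Governing: min(4475.5, 2267.2, 1523.6) = 1523.6 kN → block shear.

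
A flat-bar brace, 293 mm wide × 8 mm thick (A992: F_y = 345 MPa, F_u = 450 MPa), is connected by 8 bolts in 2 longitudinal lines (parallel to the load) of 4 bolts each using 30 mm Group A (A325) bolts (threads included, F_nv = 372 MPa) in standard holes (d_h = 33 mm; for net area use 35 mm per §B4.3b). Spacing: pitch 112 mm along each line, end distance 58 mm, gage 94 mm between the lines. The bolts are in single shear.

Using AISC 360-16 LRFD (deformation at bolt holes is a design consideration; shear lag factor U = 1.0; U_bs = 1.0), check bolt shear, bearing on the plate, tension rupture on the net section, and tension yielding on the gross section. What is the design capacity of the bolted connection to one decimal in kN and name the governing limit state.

602.1 kN (net-section rupture governs)

Bolt shear: A_b = π(30)²/4 = 706.86 mm². φR_n = 0.75 × 372 × 706.86 × 8 × 1 = 1577.7 kN.
Bearing (8 mm plate, F_u = 450 MPa): end bolts L_c = 58 − 33/2 = 41.5, R_n = min(1.2×41.5×8×450, 2.4×30×8×450) = 179.28 kN/bolt; interior L_c = 112 − 33 = 79, R_n = 259.2 kN/bolt. φR_n = 0.75 × (2×179.28 + 6×259.2) = 1435.3 kN.
Tension rupture (net): A_n = (293 − 2×35)×8 = 1784 mm² (U = 1.0, A_e = A_n). φR_n = 0.75 × 450 × 1784 = 602.1 kN.
Tension yield (gross): A_g = 293×8 = 2344 mm². φR_n = 0.90 × 345 × 2344 = 727.8 kN.
Governing: min(1577.7, 1435.3, 602.1, 727.8) = 602.1 kN → net-section rupture.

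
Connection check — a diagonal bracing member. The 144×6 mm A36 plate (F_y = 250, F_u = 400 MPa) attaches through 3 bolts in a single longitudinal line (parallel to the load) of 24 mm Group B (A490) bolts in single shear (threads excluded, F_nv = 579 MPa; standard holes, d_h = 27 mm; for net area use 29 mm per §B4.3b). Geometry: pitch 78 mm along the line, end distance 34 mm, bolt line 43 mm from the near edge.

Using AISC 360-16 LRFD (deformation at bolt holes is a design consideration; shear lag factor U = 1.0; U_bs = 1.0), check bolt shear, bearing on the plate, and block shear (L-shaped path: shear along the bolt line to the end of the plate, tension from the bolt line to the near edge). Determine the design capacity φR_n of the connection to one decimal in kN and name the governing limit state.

178.2 kN (block shear governs)

Bolt shear: A_b = π(24)²/4 = 452.39 mm². φR_n = 0.75 × 579 × 452.39 × 3 × 1 = 589.4 kN.
Bearing (6 mm plate, F_u = 400 MPa): end bolts L_c = 34 − 27/2 = 20.5, R_n = min(1.2×20.5×6×400, 2.4×24×6×400) = 59.04 kN/bolt; interior L_c = 78 − 27 = 51, R_n = 138.24 kN/bolt. φR_n = 0.75 × (1×59.04 + 2×138.24) = 251.6 kN.
Block shear: shear path 1×[34+2×78] = 1×190 mm, A_gv = 1140, A_nv = 1×(190 − 2.5×29)×6 = 705 mm²; tension to near edge: (43 − 0.5×29)×6 = 171 mm². R_n = min(0.6×400×705, 0.6×250×1140) + 1.0×400×171 = min(169.2, 171) + 68.4 = 237.6 kN. φR_n = 0.75 × 237.6 = 178.2 kN.
Governing: min(589.4, 251.6, 178.2) = 178.2 kN → block shear.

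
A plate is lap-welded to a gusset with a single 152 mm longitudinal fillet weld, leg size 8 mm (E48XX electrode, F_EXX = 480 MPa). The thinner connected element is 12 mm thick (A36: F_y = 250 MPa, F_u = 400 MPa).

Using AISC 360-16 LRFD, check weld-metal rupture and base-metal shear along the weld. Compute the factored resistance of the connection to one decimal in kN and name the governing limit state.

185.7 kN (weld metal governs)

Weld metal: throat = 0.707×8 = 5.656 mm, L = 152 mm. φR_n = 0.75 × 0.6 × 480 × 5.656 × 152 = 185.7 kN.
Base metal shear (12 mm plate): yield φR_n = 1.0×0.6×250×12×152 = 273.6 kN; rupture φR_n = 0.75×0.6×400×12×152 = 328.3 kN; take 273.6 kN (yield).
Governing: min(185.7, 273.6) = 185.7 kN → weld metal.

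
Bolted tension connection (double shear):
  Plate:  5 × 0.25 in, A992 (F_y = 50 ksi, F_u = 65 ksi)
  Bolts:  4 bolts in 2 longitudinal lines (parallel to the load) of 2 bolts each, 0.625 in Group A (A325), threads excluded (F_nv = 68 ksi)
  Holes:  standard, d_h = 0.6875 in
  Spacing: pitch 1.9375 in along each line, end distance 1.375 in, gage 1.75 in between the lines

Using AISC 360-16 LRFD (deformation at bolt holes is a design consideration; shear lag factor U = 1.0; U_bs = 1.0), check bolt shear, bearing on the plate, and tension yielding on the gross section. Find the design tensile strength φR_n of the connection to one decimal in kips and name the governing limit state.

56.3 kips (gross-section yield governs)

Bolt shear: A_b = π(0.625)²/4 = 0.3068 in². φR_n = 0.75 × 68 × 0.3068 × 4 × 2 = 125.2 kips.
Bearing (0.25 in plate, F_u = 65 ksi): end bolts L_c = 1.375 − 0.6875/2 = 1.03125, R_n = min(1.2×1.03125×0.25×65, 2.4×0.625×0.25×65) = 20.109 kips/bolt; interior L_c = 1.9375 − 0.6875 = 1.25, R_n = 24.375 kips/bolt. φR_n = 0.75 × (2×20.109 + 2×24.375) = 66.7 kips.
Tension yield (gross): A_g = 5×0.25 = 1.25 in². φR_n = 0.90 × 50 × 1.25 = 56.3 kips.
Governing: min(125.2, 66.7, 56.3) = 56.3 kips → gross-section yield.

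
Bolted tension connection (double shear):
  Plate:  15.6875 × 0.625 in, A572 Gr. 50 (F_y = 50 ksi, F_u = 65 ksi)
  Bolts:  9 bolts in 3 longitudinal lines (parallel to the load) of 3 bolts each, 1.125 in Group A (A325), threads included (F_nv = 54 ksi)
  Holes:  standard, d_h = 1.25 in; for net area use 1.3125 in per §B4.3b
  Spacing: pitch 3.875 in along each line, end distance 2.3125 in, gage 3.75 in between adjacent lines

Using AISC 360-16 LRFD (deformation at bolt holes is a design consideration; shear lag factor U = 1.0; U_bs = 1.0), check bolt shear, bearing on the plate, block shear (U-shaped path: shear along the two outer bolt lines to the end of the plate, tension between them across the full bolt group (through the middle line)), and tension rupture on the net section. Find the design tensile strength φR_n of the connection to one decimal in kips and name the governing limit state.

Bolt shear: A_b = π(1.125)²/4 = 0.99402 in². φR_n = 0.75 × 54 × 0.99402 × 9 × 2 = 724.6 kips.
Bearing (0.625 in plate, F_u = 65 ksi): end bolts L_c = 2.3125 − 1.25/2 = 1.6875, R_n = min(1.2×1.6875×0.625×65, 2.4×1.125×0.625×65) = 82.266 kips/bolt; interior L_c = 3.875 − 1.25 = 2.625, R_n = 109.69 kips/bolt. φR_n = 0.75 × (3×82.266 + 6×109.69) = 678.7 kips.
Block shear: shear path 2×[2.3125+2×3.875] = 2×10.0625 in, A_gv = 12.578, A_nv = 2×(10.0625 − 2.5×1.3125)×0.625 = 8.4766 in²; tension across gage: (7.5 − 2×1.3125)×0.625 = 3.0469 in². R_n = min(0.6×65×8.4766, 0.6×50×12.578) + 1.0×65×3.0469 = min(330.59, 377.34) + 198.05 = 528.64 kips. φR_n = 0.75 × 528.64 = 396.5 kips.
Tension rupture (net): A_n = (15.6875 − 3×1.3125)×0.625 = 7.3438 in² (U = 1.0, A_e = A_n). φR_n = 0.75 × 65 × 7.3438 = 358.0 kips.
Governing: min(724.6, 678.7, 396.5, 358.0) = 358.0 kips → net-section rupture.

358.0 kips (net-section rupture governs)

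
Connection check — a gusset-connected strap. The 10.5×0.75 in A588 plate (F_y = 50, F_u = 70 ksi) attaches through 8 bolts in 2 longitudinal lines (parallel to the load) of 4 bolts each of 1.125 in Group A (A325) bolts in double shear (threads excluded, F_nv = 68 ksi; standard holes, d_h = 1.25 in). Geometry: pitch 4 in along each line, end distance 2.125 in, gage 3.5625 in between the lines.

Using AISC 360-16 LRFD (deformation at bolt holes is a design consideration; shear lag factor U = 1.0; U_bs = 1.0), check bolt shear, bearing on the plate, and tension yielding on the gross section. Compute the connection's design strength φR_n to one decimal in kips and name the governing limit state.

354.4 kips (gross-section yield governs)

Bolt shear: A_b = π(1.125)²/4 = 0.99402 in². φR_n = 0.75 × 68 × 0.99402 × 8 × 2 = 811.1 kips.
Bearing (0.75 in plate, F_u = 70 ksi): end bolts L_c = 2.125 − 1.25/2 = 1.5, R_n = min(1.2×1.5×0.75×70, 2.4×1.125×0.75×70) = 94.5 kips/bolt; interior L_c = 4 − 1.25 = 2.75, R_n = 141.75 kips/bolt. φR_n = 0.75 × (2×94.5 + 6×141.75) = 779.6 kips.
Tension yield (gross): A_g = 10.5×0.75 = 7.875 in². φR_n = 0.90 × 50 × 7.875 = 354.4 kips.
Governing: min(811.1, 779.6, 354.4) = 354.4 kips → gross-section yield.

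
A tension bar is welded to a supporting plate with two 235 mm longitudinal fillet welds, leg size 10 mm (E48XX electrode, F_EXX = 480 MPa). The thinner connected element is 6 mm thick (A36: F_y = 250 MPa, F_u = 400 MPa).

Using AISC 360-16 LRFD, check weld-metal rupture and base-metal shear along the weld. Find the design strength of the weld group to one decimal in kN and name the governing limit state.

423.0 kN (base-metal shear governs)

Weld metal: throat = 0.707×10 = 7.07 mm, L = 2×235 = 470 mm. φR_n = 0.75 × 0.6 × 480 × 7.07 × 470 = 717.7 kN.
Base metal shear (6 mm plate): yield φR_n = 1.0×0.6×250×6×470 = 423.0 kN; rupture φR_n = 0.75×0.6×400×6×470 = 507.6 kN; take 423.0 kN (yield).
Governing: min(717.7, 423.0) = 423.0 kN → base-metal shear.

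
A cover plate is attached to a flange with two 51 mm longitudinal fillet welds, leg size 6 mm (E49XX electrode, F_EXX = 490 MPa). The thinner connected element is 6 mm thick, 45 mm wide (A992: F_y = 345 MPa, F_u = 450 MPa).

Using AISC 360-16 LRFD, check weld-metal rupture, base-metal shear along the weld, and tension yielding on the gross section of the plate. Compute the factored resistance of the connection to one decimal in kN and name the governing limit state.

Weld metal: throat = 0.707×6 = 4.242 mm, L = 2×51 = 102 mm. φR_n = 0.75 × 0.6 × 490 × 4.242 × 102 = 95.4 kN.
Base metal shear (6 mm plate): yield φR_n = 1.0×0.6×345×6×102 = 126.7 kN; rupture φR_n = 0.75×0.6×450×6×102 = 123.9 kN; take 123.9 kN (rupture).
Tension yield (gross): A_g = 45×6 = 270 mm². φR_n = 0.90 × 345 × 270 = 83.8 kN.
Governing: min(95.4, 123.9, 83.8) = 83.8 kN → gross-section yield.

83.8 kN (gross-section yield governs)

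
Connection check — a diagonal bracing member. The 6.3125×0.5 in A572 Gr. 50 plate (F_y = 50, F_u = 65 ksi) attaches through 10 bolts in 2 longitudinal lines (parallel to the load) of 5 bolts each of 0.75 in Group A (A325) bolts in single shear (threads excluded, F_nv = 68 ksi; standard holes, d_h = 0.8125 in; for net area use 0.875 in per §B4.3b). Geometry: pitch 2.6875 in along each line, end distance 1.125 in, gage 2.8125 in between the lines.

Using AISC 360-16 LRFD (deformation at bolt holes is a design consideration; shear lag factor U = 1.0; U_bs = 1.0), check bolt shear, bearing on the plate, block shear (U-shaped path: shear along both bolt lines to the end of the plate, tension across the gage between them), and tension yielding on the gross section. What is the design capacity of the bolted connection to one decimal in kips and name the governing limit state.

142.0 kips (gross-section yield governs)

Bolt shear: A_b = π(0.75)²/4 = 0.44179 in². φR_n = 0.75 × 68 × 0.44179 × 10 × 1 = 225.3 kips.
Bearing (0.5 in plate, F_u = 65 ksi): end bolts L_c = 1.125 − 0.8125/2 = 0.71875, R_n = min(1.2×0.71875×0.5×65, 2.4×0.75×0.5×65) = 28.031 kips/bolt; interior L_c = 2.6875 − 0.8125 = 1.875, R_n = 58.5 kips/bolt. φR_n = 0.75 × (2×28.031 + 8×58.5) = 393.0 kips.
Block shear: shear path 2×[1.125+4×2.6875] = 2×11.875 in, A_gv = 11.875, A_nv = 2×(11.875 − 4.5×0.875)×0.5 = 7.9375 in²; tension across gage: (2.8125 − 1×0.875)×0.5 = 0.96875 in². R_n = min(0.6×65×7.9375, 0.6×50×11.875) + 1.0×65×0.96875 = min(309.56, 356.25) + 62.969 = 372.53 kips. φR_n = 0.75 × 372.53 = 279.4 kips.
Tension yield (gross): A_g = 6.3125×0.5 = 3.1563 in². φR_n = 0.90 × 50 × 3.1563 = 142.0 kips.
Governing: min(225.3, 393.0, 279.4, 142.0) = 142.0 kips → gross-section yield.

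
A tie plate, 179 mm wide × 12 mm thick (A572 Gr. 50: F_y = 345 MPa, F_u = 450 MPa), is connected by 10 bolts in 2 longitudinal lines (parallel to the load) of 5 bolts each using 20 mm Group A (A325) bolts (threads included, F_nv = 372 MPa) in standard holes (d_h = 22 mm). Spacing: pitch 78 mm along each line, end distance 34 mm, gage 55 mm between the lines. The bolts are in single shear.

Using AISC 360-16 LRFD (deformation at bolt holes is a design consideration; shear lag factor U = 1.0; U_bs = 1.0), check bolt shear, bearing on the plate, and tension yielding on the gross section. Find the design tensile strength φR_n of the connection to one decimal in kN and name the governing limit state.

Bolt shear: A_b = π(20)²/4 = 314.16 mm². φR_n = 0.75 × 372 × 314.16 × 10 × 1 = 876.5 kN.
Bearing (12 mm plate, F_u = 450 MPa): end bolts L_c = 34 − 22/2 = 23, R_n = min(1.2×23×12×450, 2.4×20×12×450) = 149.04 kN/bolt; interior L_c = 78 − 22 = 56, R_n = 259.2 kN/bolt. φR_n = 0.75 × (2×149.04 + 8×259.2) = 1778.8 kN.
Tension yield (gross): A_g = 179×12 = 2148 mm². φR_n = 0.90 × 345 × 2148 = 667.0 kN.
Governing: min(876.5, 1778.8, 667.0) = 667.0 kN → gross-section yield.

667.0 kN (gross-section yield governs)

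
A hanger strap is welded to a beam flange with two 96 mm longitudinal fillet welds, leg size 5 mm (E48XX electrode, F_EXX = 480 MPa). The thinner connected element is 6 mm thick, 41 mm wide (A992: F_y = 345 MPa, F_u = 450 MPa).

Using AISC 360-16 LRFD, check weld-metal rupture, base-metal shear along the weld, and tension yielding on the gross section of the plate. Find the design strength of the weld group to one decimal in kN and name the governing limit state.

76.4 kN (gross-section yield governs)

Weld metal: throat = 0.707×5 = 3.535 mm, L = 2×96 = 192 mm. φR_n = 0.75 × 0.6 × 480 × 3.535 × 192 = 146.6 kN.
Base metal shear (6 mm plate): yield φR_n = 1.0×0.6×345×6×192 = 238.5 kN; rupture φR_n = 0.75×0.6×450×6×192 = 233.3 kN; take 233.3 kN (rupture).
Tension yield (gross): A_g = 41×6 = 246 mm². φR_n = 0.90 × 345 × 246 = 76.4 kN.
Governing: min(146.6, 233.3, 76.4) = 76.4 kN → gross-section yield.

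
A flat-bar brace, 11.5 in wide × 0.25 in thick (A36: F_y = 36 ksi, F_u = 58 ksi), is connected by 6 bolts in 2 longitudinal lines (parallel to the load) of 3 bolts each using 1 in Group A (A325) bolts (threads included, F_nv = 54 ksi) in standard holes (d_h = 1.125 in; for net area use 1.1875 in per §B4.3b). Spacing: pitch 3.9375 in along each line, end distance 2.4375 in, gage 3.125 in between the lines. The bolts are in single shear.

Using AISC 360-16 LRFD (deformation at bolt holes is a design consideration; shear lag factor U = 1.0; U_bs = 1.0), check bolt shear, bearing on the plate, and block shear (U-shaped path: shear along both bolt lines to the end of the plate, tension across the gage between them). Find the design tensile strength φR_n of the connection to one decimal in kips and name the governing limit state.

Bolt shear: A_b = π(1)²/4 = 0.7854 in². φR_n = 0.75 × 54 × 0.7854 × 6 × 1 = 190.9 kips.
Bearing (0.25 in plate, F_u = 58 ksi): end bolts L_c = 2.4375 − 1.125/2 = 1.875, R_n = min(1.2×1.875×0.25×58, 2.4×1×0.25×58) = 32.625 kips/bolt; interior L_c = 3.9375 − 1.125 = 2.8125, R_n = 34.8 kips/bolt. φR_n = 0.75 × (2×32.625 + 4×34.8) = 153.3 kips.
Block shear: shear path 2×[2.4375+2×3.9375] = 2×10.3125 in, A_gv = 5.1563, A_nv = 2×(10.3125 − 2.5×1.1875)×0.25 = 3.6719 in²; tension across gage: (3.125 − 1×1.1875)×0.25 = 0.48438 in². R_n = min(0.6×58×3.6719, 0.6×36×5.1563) + 1.0×58×0.48438 = min(127.78, 111.38) + 28.094 = 139.47 kips. φR_n = 0.75 × 139.47 = 104.6 kips.
Governing: min(190.9, 153.3, 104.6) = 104.6 kips → block shear.

104.6 kips (block shear governs)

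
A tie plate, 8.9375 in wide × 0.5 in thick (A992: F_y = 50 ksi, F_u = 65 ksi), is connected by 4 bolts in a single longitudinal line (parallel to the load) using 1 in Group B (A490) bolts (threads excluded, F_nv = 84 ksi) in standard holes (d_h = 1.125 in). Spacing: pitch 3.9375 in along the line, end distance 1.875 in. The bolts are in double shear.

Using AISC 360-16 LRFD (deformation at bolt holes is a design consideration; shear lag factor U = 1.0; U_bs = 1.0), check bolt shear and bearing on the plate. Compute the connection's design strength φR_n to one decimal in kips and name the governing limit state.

Bolt shear: A_b = π(1)²/4 = 0.7854 in². φR_n = 0.75 × 84 × 0.7854 × 4 × 2 = 395.8 kips.
Bearing (0.5 in plate, F_u = 65 ksi): end bolts L_c = 1.875 − 1.125/2 = 1.3125, R_n = min(1.2×1.3125×0.5×65, 2.4×1×0.5×65) = 51.188 kips/bolt; interior L_c = 3.9375 − 1.125 = 2.8125, R_n = 78 kips/bolt. φR_n = 0.75 × (1×51.188 + 3×78) = 213.9 kips.
Governing: min(395.8, 213.9) = 213.9 kips → bearing.

213.9 kips (bearing governs)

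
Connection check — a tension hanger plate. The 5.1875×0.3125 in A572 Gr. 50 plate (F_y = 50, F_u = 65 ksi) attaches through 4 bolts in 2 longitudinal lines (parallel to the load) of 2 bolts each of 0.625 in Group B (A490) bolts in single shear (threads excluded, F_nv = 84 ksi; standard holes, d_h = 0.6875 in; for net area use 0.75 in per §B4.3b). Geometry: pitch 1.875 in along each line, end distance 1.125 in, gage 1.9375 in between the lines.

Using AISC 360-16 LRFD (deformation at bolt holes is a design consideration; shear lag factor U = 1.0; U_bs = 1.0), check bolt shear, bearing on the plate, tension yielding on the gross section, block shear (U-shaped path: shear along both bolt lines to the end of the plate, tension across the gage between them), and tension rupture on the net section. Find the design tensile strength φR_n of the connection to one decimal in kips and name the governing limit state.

52.4 kips (block shear governs)

Bolt shear: A_b = π(0.625)²/4 = 0.3068 in². φR_n = 0.75 × 84 × 0.3068 × 4 × 1 = 77.3 kips.
Bearing (0.3125 in plate, F_u = 65 ksi): end bolts L_c = 1.125 − 0.6875/2 = 0.78125, R_n = min(1.2×0.78125×0.3125×65, 2.4×0.625×0.3125×65) = 19.043 kips/bolt; interior L_c = 1.875 − 0.6875 = 1.1875, R_n = 28.945 kips/bolt. φR_n = 0.75 × (2×19.043 + 2×28.945) = 72.0 kips.
Tension yield (gross): A_g = 5.1875×0.3125 = 1.6211 in². φR_n = 0.90 × 50 × 1.6211 = 72.9 kips.
Block shear: shear path 2×[1.125+1×1.875] = 2×3 in, A_gv = 1.875, A_nv = 2×(3 − 1.5×0.75)×0.3125 = 1.1719 in²; tension across gage: (1.9375 − 1×0.75)×0.3125 = 0.37109 in². R_n = min(0.6×65×1.1719, 0.6×50×1.875) + 1.0×65×0.37109 = min(45.704, 56.25) + 24.121 = 69.825 kips. φR_n = 0.75 × 69.825 = 52.4 kips.
Tension rupture (net): A_n = (5.1875 − 2×0.75)×0.3125 = 1.1523 in² (U = 1.0, A_e = A_n). φR_n = 0.75 × 65 × 1.1523 = 56.2 kips.
Governing: min(77.3, 72.0, 72.9, 52.4, 56.2) = 52.4 kips → block shear.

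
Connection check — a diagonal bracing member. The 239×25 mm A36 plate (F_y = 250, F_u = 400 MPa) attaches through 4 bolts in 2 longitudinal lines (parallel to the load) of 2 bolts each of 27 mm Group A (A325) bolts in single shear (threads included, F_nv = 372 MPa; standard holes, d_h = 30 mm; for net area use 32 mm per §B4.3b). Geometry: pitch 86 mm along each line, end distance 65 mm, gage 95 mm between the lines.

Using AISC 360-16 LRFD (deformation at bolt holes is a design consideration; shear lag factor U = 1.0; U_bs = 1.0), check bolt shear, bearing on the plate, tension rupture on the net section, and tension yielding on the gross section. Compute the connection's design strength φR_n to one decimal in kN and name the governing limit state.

639.0 kN (bolt shear governs)

Bolt shear: A_b = π(27)²/4 = 572.56 mm². φR_n = 0.75 × 372 × 572.56 × 4 × 1 = 639.0 kN.
Bearing (25 mm plate, F_u = 400 MPa): end bolts L_c = 65 − 30/2 = 50, R_n = min(1.2×50×25×400, 2.4×27×25×400) = 600 kN/bolt; interior L_c = 86 − 30 = 56, R_n = 648 kN/bolt. φR_n = 0.75 × (2×600 + 2×648) = 1872.0 kN.
Tension rupture (net): A_n = (239 − 2×32)×25 = 4375 mm² (U = 1.0, A_e = A_n). φR_n = 0.75 × 400 × 4375 = 1312.5 kN.
Tension yield (gross): A_g = 239×25 = 5975 mm². φR_n = 0.90 × 250 × 5975 = 1344.4 kN.
Governing: min(639.0, 1872.0, 1312.5, 1344.4) = 639.0 kN → bolt shear.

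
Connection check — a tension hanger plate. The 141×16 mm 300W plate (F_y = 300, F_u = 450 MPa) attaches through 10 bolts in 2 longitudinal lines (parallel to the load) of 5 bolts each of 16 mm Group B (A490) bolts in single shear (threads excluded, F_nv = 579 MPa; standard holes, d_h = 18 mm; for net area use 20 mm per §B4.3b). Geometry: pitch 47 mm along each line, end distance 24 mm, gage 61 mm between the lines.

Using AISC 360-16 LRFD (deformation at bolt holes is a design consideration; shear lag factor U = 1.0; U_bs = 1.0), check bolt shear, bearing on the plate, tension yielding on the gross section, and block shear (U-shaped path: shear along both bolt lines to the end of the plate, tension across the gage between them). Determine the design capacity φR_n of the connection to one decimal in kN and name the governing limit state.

609.1 kN (gross-section yield governs)

Bolt shear: A_b = π(16)²/4 = 201.06 mm². φR_n = 0.75 × 579 × 201.06 × 10 × 1 = 873.1 kN.
Bearing (16 mm plate, F_u = 450 MPa): end bolts L_c = 24 − 18/2 = 15, R_n = min(1.2×15×16×450, 2.4×16×16×450) = 129.6 kN/bolt; interior L_c = 47 − 18 = 29, R_n = 250.56 kN/bolt. φR_n = 0.75 × (2×129.6 + 8×250.56) = 1697.8 kN.
Tension yield (gross): A_g = 141×16 = 2256 mm². φR_n = 0.90 × 300 × 2256 = 609.1 kN.
Block shear: shear path 2×[24+4×47] = 2×212 mm, A_gv = 6784, A_nv = 2×(212 − 4.5×20)×16 = 3904 mm²; tension across gage: (61 − 1×20)×16 = 656 mm². R_n = min(0.6×450×3904, 0.6×300×6784) + 1.0×450×656 = min(1054.1, 1221.1) + 295.2 = 1349.3 kN. φR_n = 0.75 × 1349.3 = 1012.0 kN.
Governing: min(873.1, 1697.8, 609.1, 1012.0) = 609.1 kN → gross-section yield.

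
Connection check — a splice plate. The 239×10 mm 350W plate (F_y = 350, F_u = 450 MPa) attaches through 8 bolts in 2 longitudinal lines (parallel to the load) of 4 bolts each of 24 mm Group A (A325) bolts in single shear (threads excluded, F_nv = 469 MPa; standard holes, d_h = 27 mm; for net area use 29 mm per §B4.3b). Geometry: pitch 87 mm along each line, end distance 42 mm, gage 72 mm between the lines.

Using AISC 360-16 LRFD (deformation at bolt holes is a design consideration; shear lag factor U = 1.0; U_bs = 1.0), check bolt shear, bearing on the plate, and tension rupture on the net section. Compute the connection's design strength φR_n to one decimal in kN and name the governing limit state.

Bolt shear: A_b = π(24)²/4 = 452.39 mm². φR_n = 0.75 × 469 × 452.39 × 8 × 1 = 1273.0 kN.
Bearing (10 mm plate, F_u = 450 MPa): end bolts L_c = 42 − 27/2 = 28.5, R_n = min(1.2×28.5×10×450, 2.4×24×10×450) = 153.9 kN/bolt; interior L_c = 87 − 27 = 60, R_n = 259.2 kN/bolt. φR_n = 0.75 × (2×153.9 + 6×259.2) = 1397.3 kN.
Tension rupture (net): A_n = (239 − 2×29)×10 = 1810 mm² (U = 1.0, A_e = A_n). φR_n = 0.75 × 450 × 1810 = 610.9 kN.
Governing: min(1273.0, 1397.3, 610.9) = 610.9 kN → net-section rupture.

610.9 kN (net-section rupture governs)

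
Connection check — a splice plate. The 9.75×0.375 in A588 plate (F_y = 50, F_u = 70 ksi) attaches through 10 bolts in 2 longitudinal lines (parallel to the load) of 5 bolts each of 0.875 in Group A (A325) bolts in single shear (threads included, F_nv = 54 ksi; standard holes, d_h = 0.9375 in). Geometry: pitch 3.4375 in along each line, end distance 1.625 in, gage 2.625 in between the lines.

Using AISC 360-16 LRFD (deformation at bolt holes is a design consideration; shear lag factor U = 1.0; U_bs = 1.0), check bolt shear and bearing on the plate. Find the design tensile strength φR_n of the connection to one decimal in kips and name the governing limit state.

Bolt shear: A_b = π(0.875)²/4 = 0.60132 in². φR_n = 0.75 × 54 × 0.60132 × 10 × 1 = 243.5 kips.
Bearing (0.375 in plate, F_u = 70 ksi): end bolts L_c = 1.625 − 0.9375/2 = 1.15625, R_n = min(1.2×1.15625×0.375×70, 2.4×0.875×0.375×70) = 36.422 kips/bolt; interior L_c = 3.4375 − 0.9375 = 2.5, R_n = 55.125 kips/bolt. φR_n = 0.75 × (2×36.422 + 8×55.125) = 385.4 kips.
Governing: min(243.5, 385.4) = 243.5 kips → bolt shear.

243.5 kips (bolt shear governs)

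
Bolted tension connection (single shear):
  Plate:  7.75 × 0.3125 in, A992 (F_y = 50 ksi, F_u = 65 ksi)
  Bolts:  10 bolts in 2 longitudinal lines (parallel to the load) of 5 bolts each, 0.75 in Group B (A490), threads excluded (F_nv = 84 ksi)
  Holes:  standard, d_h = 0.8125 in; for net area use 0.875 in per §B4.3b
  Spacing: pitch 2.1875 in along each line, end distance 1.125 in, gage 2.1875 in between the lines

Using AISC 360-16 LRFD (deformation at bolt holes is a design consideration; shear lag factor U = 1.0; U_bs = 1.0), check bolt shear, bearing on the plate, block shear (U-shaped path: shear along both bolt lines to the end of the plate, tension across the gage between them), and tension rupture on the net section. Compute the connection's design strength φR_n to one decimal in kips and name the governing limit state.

Bolt shear: A_b = π(0.75)²/4 = 0.44179 in². φR_n = 0.75 × 84 × 0.44179 × 10 × 1 = 278.3 kips.
Bearing (0.3125 in plate, F_u = 65 ksi): end bolts L_c = 1.125 − 0.8125/2 = 0.71875, R_n = min(1.2×0.71875×0.3125×65, 2.4×0.75×0.3125×65) = 17.52 kips/bolt; interior L_c = 2.1875 − 0.8125 = 1.375, R_n = 33.516 kips/bolt. φR_n = 0.75 × (2×17.52 + 8×33.516) = 227.4 kips.
Block shear: shear path 2×[1.125+4×2.1875] = 2×9.875 in, A_gv = 6.1719, A_nv = 2×(9.875 − 4.5×0.875)×0.3125 = 3.7109 in²; tension across gage: (2.1875 − 1×0.875)×0.3125 = 0.41016 in². R_n = min(0.6×65×3.7109, 0.6×50×6.1719) + 1.0×65×0.41016 = min(144.73, 185.16) + 26.66 = 171.39 kips. φR_n = 0.75 × 171.39 = 128.5 kips.
Tension rupture (net): A_n = (7.75 − 2×0.875)×0.3125 = 1.875 in² (U = 1.0, A_e = A_n). φR_n = 0.75 × 65 × 1.875 = 91.4 kips.
Governing: min(278.3, 227.4, 128.5, 91.4) = 91.4 kips → net-section rupture.

91.4 kips (net-section rupture governs)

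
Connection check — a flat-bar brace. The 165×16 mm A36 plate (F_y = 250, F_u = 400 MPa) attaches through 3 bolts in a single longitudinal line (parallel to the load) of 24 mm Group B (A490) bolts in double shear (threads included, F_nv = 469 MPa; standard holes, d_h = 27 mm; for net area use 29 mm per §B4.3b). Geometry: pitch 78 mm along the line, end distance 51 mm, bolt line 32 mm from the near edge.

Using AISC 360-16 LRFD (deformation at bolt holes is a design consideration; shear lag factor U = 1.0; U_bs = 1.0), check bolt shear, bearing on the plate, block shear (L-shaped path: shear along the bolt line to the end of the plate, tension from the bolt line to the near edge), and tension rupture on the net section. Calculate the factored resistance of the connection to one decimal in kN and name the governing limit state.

Bolt shear: A_b = π(24)²/4 = 452.39 mm². φR_n = 0.75 × 469 × 452.39 × 3 × 2 = 954.8 kN.
Bearing (16 mm plate, F_u = 400 MPa): end bolts L_c = 51 − 27/2 = 37.5, R_n = min(1.2×37.5×16×400, 2.4×24×16×400) = 288 kN/bolt; interior L_c = 78 − 27 = 51, R_n = 368.64 kN/bolt. φR_n = 0.75 × (1×288 + 2×368.64) = 769.0 kN.
Block shear: shear path 1×[51+2×78] = 1×207 mm, A_gv = 3312, A_nv = 1×(207 − 2.5×29)×16 = 2152 mm²; tension to near edge: (32 − 0.5×29)×16 = 280 mm². R_n = min(0.6×400×2152, 0.6×250×3312) + 1.0×400×280 = min(516.48, 496.8) + 112 = 608.8 kN. φR_n = 0.75 × 608.8 = 456.6 kN.
Tension rupture (net): A_n = (165 − 1×29)×16 = 2176 mm² (U = 1.0, A_e = A_n). φR_n = 0.75 × 400 × 2176 = 652.8 kN.
Governing: min(954.8, 769.0, 456.6, 652.8) = 456.6 kN → block shear.

456.6 kN (block shear governs)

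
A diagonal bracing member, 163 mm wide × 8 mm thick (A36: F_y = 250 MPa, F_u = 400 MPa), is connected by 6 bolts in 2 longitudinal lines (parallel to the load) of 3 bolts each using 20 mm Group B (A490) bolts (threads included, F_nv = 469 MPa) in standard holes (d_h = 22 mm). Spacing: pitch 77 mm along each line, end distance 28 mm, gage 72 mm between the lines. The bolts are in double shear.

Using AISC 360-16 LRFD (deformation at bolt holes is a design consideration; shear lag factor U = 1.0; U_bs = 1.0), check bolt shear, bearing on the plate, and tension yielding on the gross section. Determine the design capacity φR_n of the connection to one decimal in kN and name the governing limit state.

293.4 kN (gross-section yield governs)

Bolt shear: A_b = π(20)²/4 = 314.16 mm². φR_n = 0.75 × 469 × 314.16 × 6 × 2 = 1326.1 kN.
Bearing (8 mm plate, F_u = 400 MPa): end bolts L_c = 28 − 22/2 = 17, R_n = min(1.2×17×8×400, 2.4×20×8×400) = 65.28 kN/bolt; interior L_c = 77 − 22 = 55, R_n = 153.6 kN/bolt. φR_n = 0.75 × (2×65.28 + 4×153.6) = 558.7 kN.
Tension yield (gross): A_g = 163×8 = 1304 mm². φR_n = 0.90 × 250 × 1304 = 293.4 kN.
Governing: min(1326.1, 558.7, 293.4) = 293.4 kN → gross-section yield.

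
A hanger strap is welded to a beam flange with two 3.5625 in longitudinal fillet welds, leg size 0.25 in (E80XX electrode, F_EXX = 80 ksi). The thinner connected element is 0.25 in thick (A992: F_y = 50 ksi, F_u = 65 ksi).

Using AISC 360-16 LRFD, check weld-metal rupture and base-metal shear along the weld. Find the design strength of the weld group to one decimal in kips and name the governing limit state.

Weld metal: throat = 0.707×0.25 = 0.17675 in, L = 2×3.5625 = 7.125 in. φR_n = 0.75 × 0.6 × 80 × 0.17675 × 7.125 = 45.3 kips.
Base metal shear (0.25 in plate): yield φR_n = 1.0×0.6×50×0.25×7.125 = 53.4 kips; rupture φR_n = 0.75×0.6×65×0.25×7.125 = 52.1 kips; take 52.1 kips (rupture).
Governing: min(45.3, 52.1) = 45.3 kips → weld metal.

45.3 kips (weld metal governs)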